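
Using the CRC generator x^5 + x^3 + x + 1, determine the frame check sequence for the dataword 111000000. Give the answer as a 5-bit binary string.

Append 5 zeros: 11100000000000. Divide by 101011 (XOR where the leading bit is 1):
  pos 0: 111000 XOR 101011 = 010011
  pos 1: 100110 XOR 101011 = 001101
  pos 3: 110100 XOR 101011 = 011111
  pos 4: 111110 XOR 101011 = 010101
  pos 5: 101010 XOR 101011 = 000001
Remainder (last 5 bits) = 01000. This is the CRC / FCS.

01000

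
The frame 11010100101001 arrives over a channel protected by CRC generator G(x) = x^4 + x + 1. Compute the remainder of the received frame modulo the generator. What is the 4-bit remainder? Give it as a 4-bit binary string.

Modulo-2 division of 11010100101001 by 10011:
  pos 0: 11010 XOR 10011 = 01001
  pos 1: 10011 XOR 10011 = 00000
  pos 8: 10100 XOR 10011 = 00111
Remainder = 1111 (nonzero — an error is detected).

1111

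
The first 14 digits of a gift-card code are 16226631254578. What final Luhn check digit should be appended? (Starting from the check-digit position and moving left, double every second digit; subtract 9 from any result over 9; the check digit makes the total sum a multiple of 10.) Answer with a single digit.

4

Partial digits right→left: 8 7 5 4 5 2 1 3 6 6 2 2 6 1
Double every second digit counting from the check-digit position (so the 1st, 3rd, 5th, ... of the partial from the right).
  doubled (with −9 where >9): 7 1 1 2 3 4 3 → sum 21
  kept as-is: 7 4 2 3 6 2 1 → sum 25
Total = 21 + 25 = 46.
Check digit = (10 − (46 mod 10)) mod 10 = 4.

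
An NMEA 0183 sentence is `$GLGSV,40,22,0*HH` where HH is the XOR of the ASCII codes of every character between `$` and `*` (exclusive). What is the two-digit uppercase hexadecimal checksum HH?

XOR the ASCII codes of the payload characters:
  'G' = 0x47 → acc = 0x47
  'L' = 0x4C → acc = 0x0B
  'G' = 0x47 → acc = 0x4C
  'S' = 0x53 → acc = 0x1F
  'V' = 0x56 → acc = 0x49
  ',' = 0x2C → acc = 0x65
  '4' = 0x34 → acc = 0x51
  '0' = 0x30 → acc = 0x61
  ',' = 0x2C → acc = 0x4D
  '2' = 0x32 → acc = 0x7F
  '2' = 0x32 → acc = 0x4D
  ',' = 0x2C → acc = 0x61
  '0' = 0x30 → acc = 0x51
Checksum = 0x51.

51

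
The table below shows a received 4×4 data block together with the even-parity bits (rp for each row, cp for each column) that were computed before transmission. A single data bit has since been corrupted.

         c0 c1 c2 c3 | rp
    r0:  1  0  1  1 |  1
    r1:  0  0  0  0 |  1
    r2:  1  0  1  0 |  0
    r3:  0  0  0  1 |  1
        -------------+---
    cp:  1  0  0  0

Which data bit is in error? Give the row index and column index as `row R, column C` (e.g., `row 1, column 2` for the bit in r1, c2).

Recompute each row's even parity and compare to rp:
  r0: data parity 1, sent rp 1 → ok
  r1: data parity 0, sent rp 1 → mismatch
  r2: data parity 0, sent rp 0 → ok
  r3: data parity 1, sent rp 1 → ok
Recompute each column's even parity and compare to cp:
  c0: data parity 0, sent cp 1 → mismatch
  c1: data parity 0, sent cp 0 → ok
  c2: data parity 0, sent cp 0 → ok
  c3: data parity 0, sent cp 0 → ok
Exactly one row (r1) and one column (c0) fail → the flipped bit is at their intersection.

row 1, column 0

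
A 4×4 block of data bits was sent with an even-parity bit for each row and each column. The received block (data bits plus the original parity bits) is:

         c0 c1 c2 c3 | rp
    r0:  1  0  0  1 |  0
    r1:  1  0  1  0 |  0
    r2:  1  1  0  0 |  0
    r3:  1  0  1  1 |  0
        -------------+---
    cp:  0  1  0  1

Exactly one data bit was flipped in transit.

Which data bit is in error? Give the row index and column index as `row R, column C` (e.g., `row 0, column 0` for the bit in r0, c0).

row 3, column 3

Recompute each row's even parity and compare to rp:
  r0: data parity 0, sent rp 0 → ok
  r1: data parity 0, sent rp 0 → ok
  r2: data parity 0, sent rp 0 → ok
  r3: data parity 1, sent rp 0 → mismatch
Recompute each column's even parity and compare to cp:
  c0: data parity 0, sent cp 0 → ok
  c1: data parity 1, sent cp 1 → ok
  c2: data parity 0, sent cp 0 → ok
  c3: data parity 0, sent cp 1 → mismatch
Exactly one row (r3) and one column (c3) fail → the flipped bit is at their intersection.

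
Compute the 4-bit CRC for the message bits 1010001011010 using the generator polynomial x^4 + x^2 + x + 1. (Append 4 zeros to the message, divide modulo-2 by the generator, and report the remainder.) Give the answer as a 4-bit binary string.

0000

Append 4 zeros: 10100010110100000. Divide by 10111 (XOR where the leading bit is 1):
  pos 0: 10100 XOR 10111 = 00011
  pos 3: 11010 XOR 10111 = 01101
  pos 4: 11011 XOR 10111 = 01100
  pos 5: 11001 XOR 10111 = 01110
  pos 6: 11100 XOR 10111 = 01011
  pos 7: 10111 XOR 10111 = 00000
Remainder (last 4 bits) = 0000. This is the CRC / FCS.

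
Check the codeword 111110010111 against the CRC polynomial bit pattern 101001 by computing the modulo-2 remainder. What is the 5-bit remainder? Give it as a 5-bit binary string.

00001

Modulo-2 division of 111110010111 by 101001:
  pos 0: 111110 XOR 101001 = 010111
  pos 1: 101110 XOR 101001 = 000111
  pos 4: 111101 XOR 101001 = 010100
  pos 5: 101001 XOR 101001 = 000000
Remainder = 00001 (nonzero — an error is detected).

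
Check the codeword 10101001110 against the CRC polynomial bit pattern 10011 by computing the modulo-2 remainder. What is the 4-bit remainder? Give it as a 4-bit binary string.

Modulo-2 division of 10101001110 by 10011:
  pos 0: 10101 XOR 10011 = 00110
  pos 2: 11000 XOR 10011 = 01011
  pos 3: 10111 XOR 10011 = 00100
  pos 5: 10011 XOR 10011 = 00000
Remainder = 0000 (zero — the frame passes the CRC check).

0000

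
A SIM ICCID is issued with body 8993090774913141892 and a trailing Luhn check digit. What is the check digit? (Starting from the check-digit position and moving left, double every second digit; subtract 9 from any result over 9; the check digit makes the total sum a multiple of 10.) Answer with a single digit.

1

Partial digits right→left: 2 9 8 1 4 1 3 1 9 4 7 7 0 9 0 3 9 9 8
Double every second digit counting from the check-digit position (so the 1st, 3rd, 5th, ... of the partial from the right).
  doubled (with −9 where >9): 4 7 8 6 9 5 0 0 9 7 → sum 55
  kept as-is: 9 1 1 1 4 7 9 3 9 → sum 44
Total = 55 + 44 = 99.
Check digit = (10 − (99 mod 10)) mod 10 = 1.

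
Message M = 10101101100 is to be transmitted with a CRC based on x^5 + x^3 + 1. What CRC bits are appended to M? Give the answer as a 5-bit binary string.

11000

Append 5 zeros: 1010110110000000. Divide by 101001 (XOR where the leading bit is 1):
  pos 0: 101011 XOR 101001 = 000010
  pos 4: 100110 XOR 101001 = 001111
  pos 6: 111100 XOR 101001 = 010101
  pos 7: 101010 XOR 101001 = 000011
Remainder (last 5 bits) = 11000. This is the CRC / FCS.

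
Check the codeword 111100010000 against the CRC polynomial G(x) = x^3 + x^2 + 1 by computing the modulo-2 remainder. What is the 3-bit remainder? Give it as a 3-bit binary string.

Modulo-2 division of 111100010000 by 1101:
  pos 0: 1111 XOR 1101 = 0010
  pos 2: 1000 XOR 1101 = 0101
  pos 3: 1010 XOR 1101 = 0111
  pos 4: 1111 XOR 1101 = 0010
  pos 6: 1000 XOR 1101 = 0101
  pos 7: 1010 XOR 1101 = 0111
  pos 8: 1110 XOR 1101 = 0011
Remainder = 011 (nonzero — an error is detected).

011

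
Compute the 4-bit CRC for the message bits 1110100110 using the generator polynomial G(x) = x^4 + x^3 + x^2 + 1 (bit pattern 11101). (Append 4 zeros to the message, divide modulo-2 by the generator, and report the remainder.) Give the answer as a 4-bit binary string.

Append 4 zeros: 11101001100000. Divide by 11101 (XOR where the leading bit is 1):
  pos 0: 11101 XOR 11101 = 00000
  pos 7: 11000 XOR 11101 = 00101
  pos 9: 10100 XOR 11101 = 01001
Remainder (last 4 bits) = 1001. This is the CRC / FCS.

1001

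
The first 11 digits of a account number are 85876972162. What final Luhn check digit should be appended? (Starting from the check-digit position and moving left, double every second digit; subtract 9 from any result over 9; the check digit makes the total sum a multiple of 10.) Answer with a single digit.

3

Partial digits right→left: 2 6 1 2 7 9 6 7 8 5 8
Double every second digit counting from the check-digit position (so the 1st, 3rd, 5th, ... of the partial from the right).
  doubled (with −9 where >9): 4 2 5 3 7 7 → sum 28
  kept as-is: 6 2 9 7 5 → sum 29
Total = 28 + 29 = 57.
Check digit = (10 − (57 mod 10)) mod 10 = 3.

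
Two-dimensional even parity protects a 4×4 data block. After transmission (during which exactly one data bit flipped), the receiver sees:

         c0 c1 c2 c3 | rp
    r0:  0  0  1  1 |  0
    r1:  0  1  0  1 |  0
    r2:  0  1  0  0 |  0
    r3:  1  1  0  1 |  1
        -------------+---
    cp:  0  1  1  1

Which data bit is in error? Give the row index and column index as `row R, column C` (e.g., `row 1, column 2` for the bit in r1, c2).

Recompute each row's even parity and compare to rp:
  r0: data parity 0, sent rp 0 → ok
  r1: data parity 0, sent rp 0 → ok
  r2: data parity 1, sent rp 0 → mismatch
  r3: data parity 1, sent rp 1 → ok
Recompute each column's even parity and compare to cp:
  c0: data parity 1, sent cp 0 → mismatch
  c1: data parity 1, sent cp 1 → ok
  c2: data parity 1, sent cp 1 → ok
  c3: data parity 1, sent cp 1 → ok
Exactly one row (r2) and one column (c0) fail → the flipped bit is at their intersection.

row 2, column 0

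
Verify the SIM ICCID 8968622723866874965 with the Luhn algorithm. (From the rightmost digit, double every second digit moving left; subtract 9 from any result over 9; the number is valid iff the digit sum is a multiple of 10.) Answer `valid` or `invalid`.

From the right, keep odd positions and double even positions (subtract 9 from any doubled value over 9):
  doubled (positions 2,4,...): 3 8 7 3 6 5 4 7 9 → sum 52
  kept (positions 1,3,...): 5 9 7 6 8 2 2 6 6 8 → sum 59
Total = 111.
111 mod 10 = 1, so the number is invalid.

invalid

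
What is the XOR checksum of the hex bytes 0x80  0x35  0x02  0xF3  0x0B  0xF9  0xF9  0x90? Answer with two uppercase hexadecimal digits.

DF

XOR the bytes together:
  start with 0x80
  0x80 ⊕ 0x35 = 0xB5
  0xB5 ⊕ 0x02 = 0xB7
  0xB7 ⊕ 0xF3 = 0x44
  0x44 ⊕ 0x0B = 0x4F
  0x4F ⊕ 0xF9 = 0xB6
  0xB6 ⊕ 0xF9 = 0x4F
  0x4F ⊕ 0x90 = 0xDF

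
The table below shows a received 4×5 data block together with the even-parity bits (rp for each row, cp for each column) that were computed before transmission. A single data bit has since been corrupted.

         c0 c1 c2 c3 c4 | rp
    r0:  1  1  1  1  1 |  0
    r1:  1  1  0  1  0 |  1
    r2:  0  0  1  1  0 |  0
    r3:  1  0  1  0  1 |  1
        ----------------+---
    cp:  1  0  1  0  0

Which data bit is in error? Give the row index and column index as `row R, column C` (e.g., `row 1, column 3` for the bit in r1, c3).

row 0, column 3

Recompute each row's even parity and compare to rp:
  r0: data parity 1, sent rp 0 → mismatch
  r1: data parity 1, sent rp 1 → ok
  r2: data parity 0, sent rp 0 → ok
  r3: data parity 1, sent rp 1 → ok
Recompute each column's even parity and compare to cp:
  c0: data parity 1, sent cp 1 → ok
  c1: data parity 0, sent cp 0 → ok
  c2: data parity 1, sent cp 1 → ok
  c3: data parity 1, sent cp 0 → mismatch
  c4: data parity 0, sent cp 0 → ok
Exactly one row (r0) and one column (c3) fail → the flipped bit is at their intersection.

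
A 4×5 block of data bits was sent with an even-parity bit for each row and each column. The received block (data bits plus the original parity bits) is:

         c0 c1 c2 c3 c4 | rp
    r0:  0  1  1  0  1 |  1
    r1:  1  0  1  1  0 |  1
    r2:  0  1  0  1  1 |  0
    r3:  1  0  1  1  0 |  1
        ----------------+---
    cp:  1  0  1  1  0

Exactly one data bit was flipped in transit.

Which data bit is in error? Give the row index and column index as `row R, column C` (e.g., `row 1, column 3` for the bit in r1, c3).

row 2, column 0

Recompute each row's even parity and compare to rp:
  r0: data parity 1, sent rp 1 → ok
  r1: data parity 1, sent rp 1 → ok
  r2: data parity 1, sent rp 0 → mismatch
  r3: data parity 1, sent rp 1 → ok
Recompute each column's even parity and compare to cp:
  c0: data parity 0, sent cp 1 → mismatch
  c1: data parity 0, sent cp 0 → ok
  c2: data parity 1, sent cp 1 → ok
  c3: data parity 1, sent cp 1 → ok
  c4: data parity 0, sent cp 0 → ok
Exactly one row (r2) and one column (c0) fail → the flipped bit is at their intersection.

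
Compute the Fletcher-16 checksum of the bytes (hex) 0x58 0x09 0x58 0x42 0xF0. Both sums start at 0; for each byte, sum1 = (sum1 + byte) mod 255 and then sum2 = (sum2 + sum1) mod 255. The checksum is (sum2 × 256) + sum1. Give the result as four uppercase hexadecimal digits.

Running sums (mod 255):
  after byte 0 (0x58): sum1=88, sum2=88
  after byte 1 (0x09): sum1=97, sum2=185
  after byte 2 (0x58): sum1=185, sum2=115
  after byte 3 (0x42): sum1=251, sum2=111
  after byte 4 (0xF0): sum1=236, sum2=92
Checksum = sum2·256 + sum1 = 92·256 + 236 = 23788 = 0x5CEC.

5CEC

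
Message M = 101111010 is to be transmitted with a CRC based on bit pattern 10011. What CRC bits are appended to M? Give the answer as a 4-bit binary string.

Append 4 zeros: 1011110100000. Divide by 10011 (XOR where the leading bit is 1):
  pos 0: 10111 XOR 10011 = 00100
  pos 2: 10010 XOR 10011 = 00001
  pos 6: 11000 XOR 10011 = 01011
  pos 7: 10110 XOR 10011 = 00101
Remainder (last 4 bits) = 1010. This is the CRC / FCS.

1010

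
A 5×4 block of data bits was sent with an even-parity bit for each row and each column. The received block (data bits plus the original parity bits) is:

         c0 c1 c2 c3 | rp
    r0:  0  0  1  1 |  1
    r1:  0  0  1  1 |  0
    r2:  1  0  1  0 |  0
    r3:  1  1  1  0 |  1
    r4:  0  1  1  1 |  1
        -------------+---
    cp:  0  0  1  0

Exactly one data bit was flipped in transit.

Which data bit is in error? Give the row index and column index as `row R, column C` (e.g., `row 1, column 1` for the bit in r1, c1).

Recompute each row's even parity and compare to rp:
  r0: data parity 0, sent rp 1 → mismatch
  r1: data parity 0, sent rp 0 → ok
  r2: data parity 0, sent rp 0 → ok
  r3: data parity 1, sent rp 1 → ok
  r4: data parity 1, sent rp 1 → ok
Recompute each column's even parity and compare to cp:
  c0: data parity 0, sent cp 0 → ok
  c1: data parity 0, sent cp 0 → ok
  c2: data parity 1, sent cp 1 → ok
  c3: data parity 1, sent cp 0 → mismatch
Exactly one row (r0) and one column (c3) fail → the flipped bit is at their intersection.

row 0, column 3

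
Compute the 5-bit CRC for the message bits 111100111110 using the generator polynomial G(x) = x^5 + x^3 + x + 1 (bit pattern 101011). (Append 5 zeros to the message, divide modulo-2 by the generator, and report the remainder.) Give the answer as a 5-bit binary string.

Append 5 zeros: 11110011111000000. Divide by 101011 (XOR where the leading bit is 1):
  pos 0: 111100 XOR 101011 = 010111
  pos 1: 101111 XOR 101011 = 000100
  pos 4: 100111 XOR 101011 = 001100
  pos 6: 110010 XOR 101011 = 011001
  pos 7: 110010 XOR 101011 = 011001
  pos 8: 110010 XOR 101011 = 011001
  pos 9: 110010 XOR 101011 = 011001
  pos 10: 110010 XOR 101011 = 011001
  pos 11: 110010 XOR 101011 = 011001
Remainder (last 5 bits) = 11001. This is the CRC / FCS.

11001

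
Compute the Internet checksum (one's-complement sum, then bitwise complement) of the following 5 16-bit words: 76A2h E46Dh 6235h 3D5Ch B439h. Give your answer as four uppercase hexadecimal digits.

One's-complement addition (fold any carry out of bit 15 back into bit 0):
  0x76A2 + 0xE46D = 0x15B0F → wrap carry → 0x5B10
  0x5B10 + 0x6235 = 0x0BD45
  0xBD45 + 0x3D5C = 0x0FAA1
  0xFAA1 + 0xB439 = 0x1AEDA → wrap carry → 0xAEDB
One's-complement sum = 0xAEDB.
Checksum = ~0xAEDB & 0xFFFF = 0x5124.

5124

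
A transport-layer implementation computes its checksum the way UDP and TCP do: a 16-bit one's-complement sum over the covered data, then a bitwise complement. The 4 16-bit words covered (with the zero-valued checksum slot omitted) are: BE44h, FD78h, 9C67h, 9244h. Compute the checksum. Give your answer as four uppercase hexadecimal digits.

1596

One's-complement addition (fold any carry out of bit 15 back into bit 0):
  0xBE44 + 0xFD78 = 0x1BBBC → wrap carry → 0xBBBD
  0xBBBD + 0x9C67 = 0x15824 → wrap carry → 0x5825
  0x5825 + 0x9244 = 0x0EA69
One's-complement sum = 0xEA69.
Checksum = ~0xEA69 & 0xFFFF = 0x1596.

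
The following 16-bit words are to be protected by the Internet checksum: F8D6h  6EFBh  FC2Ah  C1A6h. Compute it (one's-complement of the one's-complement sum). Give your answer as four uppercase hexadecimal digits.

DA5B

One's-complement addition (fold any carry out of bit 15 back into bit 0):
  0xF8D6 + 0x6EFB = 0x167D1 → wrap carry → 0x67D2
  0x67D2 + 0xFC2A = 0x163FC → wrap carry → 0x63FD
  0x63FD + 0xC1A6 = 0x125A3 → wrap carry → 0x25A4
One's-complement sum = 0x25A4.
Checksum = ~0x25A4 & 0xFFFF = 0xDA5B.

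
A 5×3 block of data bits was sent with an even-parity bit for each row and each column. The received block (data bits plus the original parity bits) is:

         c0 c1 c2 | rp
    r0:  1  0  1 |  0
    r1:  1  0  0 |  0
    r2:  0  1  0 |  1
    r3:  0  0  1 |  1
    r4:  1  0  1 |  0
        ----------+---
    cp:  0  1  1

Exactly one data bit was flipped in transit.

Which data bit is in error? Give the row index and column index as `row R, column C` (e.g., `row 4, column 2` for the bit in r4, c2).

row 1, column 0

Recompute each row's even parity and compare to rp:
  r0: data parity 0, sent rp 0 → ok
  r1: data parity 1, sent rp 0 → mismatch
  r2: data parity 1, sent rp 1 → ok
  r3: data parity 1, sent rp 1 → ok
  r4: data parity 0, sent rp 0 → ok
Recompute each column's even parity and compare to cp:
  c0: data parity 1, sent cp 0 → mismatch
  c1: data parity 1, sent cp 1 → ok
  c2: data parity 1, sent cp 1 → ok
Exactly one row (r1) and one column (c0) fail → the flipped bit is at their intersection.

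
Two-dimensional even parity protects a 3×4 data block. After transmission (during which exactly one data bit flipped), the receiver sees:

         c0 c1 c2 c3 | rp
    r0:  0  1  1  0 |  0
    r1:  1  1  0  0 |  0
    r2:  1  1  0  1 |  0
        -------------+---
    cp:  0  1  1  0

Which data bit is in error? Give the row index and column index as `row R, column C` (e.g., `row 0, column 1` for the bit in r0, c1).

row 2, column 3

Recompute each row's even parity and compare to rp:
  r0: data parity 0, sent rp 0 → ok
  r1: data parity 0, sent rp 0 → ok
  r2: data parity 1, sent rp 0 → mismatch
Recompute each column's even parity and compare to cp:
  c0: data parity 0, sent cp 0 → ok
  c1: data parity 1, sent cp 1 → ok
  c2: data parity 1, sent cp 1 → ok
  c3: data parity 1, sent cp 0 → mismatch
Exactly one row (r2) and one column (c3) fail → the flipped bit is at their intersection.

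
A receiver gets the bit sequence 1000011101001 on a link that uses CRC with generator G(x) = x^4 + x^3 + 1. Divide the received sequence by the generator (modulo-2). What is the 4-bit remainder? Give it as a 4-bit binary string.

Modulo-2 division of 1000011101001 by 11001:
  pos 0: 10000 XOR 11001 = 01001
  pos 1: 10011 XOR 11001 = 01010
  pos 2: 10101 XOR 11001 = 01100
  pos 3: 11001 XOR 11001 = 00000
Remainder = 1001 (nonzero — an error is detected).

1001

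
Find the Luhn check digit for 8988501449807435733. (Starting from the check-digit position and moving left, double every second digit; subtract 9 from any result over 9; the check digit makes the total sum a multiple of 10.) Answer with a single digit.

Partial digits right→left: 3 3 7 5 3 4 7 0 8 9 4 4 1 0 5 8 8 9 8
Double every second digit counting from the check-digit position (so the 1st, 3rd, 5th, ... of the partial from the right).
  doubled (with −9 where >9): 6 5 6 5 7 8 2 1 7 7 → sum 54
  kept as-is: 3 5 4 0 9 4 0 8 9 → sum 42
Total = 54 + 42 = 96.
Check digit = (10 − (96 mod 10)) mod 10 = 4.

4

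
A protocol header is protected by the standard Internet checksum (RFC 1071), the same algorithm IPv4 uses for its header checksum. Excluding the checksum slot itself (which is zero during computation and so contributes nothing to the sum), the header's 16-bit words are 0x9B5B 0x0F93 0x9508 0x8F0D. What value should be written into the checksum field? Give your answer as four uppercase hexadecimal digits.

One's-complement addition (fold any carry out of bit 15 back into bit 0):
  0x9B5B + 0x0F93 = 0x0AAEE
  0xAAEE + 0x9508 = 0x13FF6 → wrap carry → 0x3FF7
  0x3FF7 + 0x8F0D = 0x0CF04
One's-complement sum = 0xCF04.
Checksum = ~0xCF04 & 0xFFFF = 0x30FB.

30FB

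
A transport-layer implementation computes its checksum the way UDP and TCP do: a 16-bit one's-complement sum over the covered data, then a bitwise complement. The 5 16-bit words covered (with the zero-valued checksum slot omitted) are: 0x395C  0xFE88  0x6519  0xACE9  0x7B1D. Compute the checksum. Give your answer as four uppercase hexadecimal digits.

3AFA

One's-complement addition (fold any carry out of bit 15 back into bit 0):
  0x395C + 0xFE88 = 0x137E4 → wrap carry → 0x37E5
  0x37E5 + 0x6519 = 0x09CFE
  0x9CFE + 0xACE9 = 0x149E7 → wrap carry → 0x49E8
  0x49E8 + 0x7B1D = 0x0C505
One's-complement sum = 0xC505.
Checksum = ~0xC505 & 0xFFFF = 0x3AFA.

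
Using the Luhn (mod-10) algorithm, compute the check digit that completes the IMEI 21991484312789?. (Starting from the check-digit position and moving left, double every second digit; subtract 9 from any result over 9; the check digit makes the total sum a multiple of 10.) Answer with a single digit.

4

Partial digits right→left: 9 8 7 2 1 3 4 8 4 1 9 9 1 2
Double every second digit counting from the check-digit position (so the 1st, 3rd, 5th, ... of the partial from the right).
  doubled (with −9 where >9): 9 5 2 8 8 9 2 → sum 43
  kept as-is: 8 2 3 8 1 9 2 → sum 33
Total = 43 + 33 = 76.
Check digit = (10 − (76 mod 10)) mod 10 = 4.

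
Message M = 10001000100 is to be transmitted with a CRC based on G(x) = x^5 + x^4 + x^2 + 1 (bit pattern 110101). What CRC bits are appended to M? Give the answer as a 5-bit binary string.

Append 5 zeros: 1000100010000000. Divide by 110101 (XOR where the leading bit is 1):
  pos 0: 100010 XOR 110101 = 010111
  pos 1: 101110 XOR 110101 = 011011
  pos 2: 110110 XOR 110101 = 000011
  pos 6: 111000 XOR 110101 = 001101
  pos 8: 110100 XOR 110101 = 000001
Remainder (last 5 bits) = 00100. This is the CRC / FCS.

00100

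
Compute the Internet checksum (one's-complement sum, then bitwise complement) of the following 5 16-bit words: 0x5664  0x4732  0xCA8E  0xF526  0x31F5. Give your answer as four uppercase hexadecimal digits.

One's-complement addition (fold any carry out of bit 15 back into bit 0):
  0x5664 + 0x4732 = 0x09D96
  0x9D96 + 0xCA8E = 0x16824 → wrap carry → 0x6825
  0x6825 + 0xF526 = 0x15D4B → wrap carry → 0x5D4C
  0x5D4C + 0x31F5 = 0x08F41
One's-complement sum = 0x8F41.
Checksum = ~0x8F41 & 0xFFFF = 0x70BE.

70BE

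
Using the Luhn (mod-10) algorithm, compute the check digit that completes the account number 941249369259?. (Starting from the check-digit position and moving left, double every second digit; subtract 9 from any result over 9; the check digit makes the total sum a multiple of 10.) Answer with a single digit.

2

Partial digits right→left: 9 5 2 9 6 3 9 4 2 1 4 9
Double every second digit counting from the check-digit position (so the 1st, 3rd, 5th, ... of the partial from the right).
  doubled (with −9 where >9): 9 4 3 9 4 8 → sum 37
  kept as-is: 5 9 3 4 1 9 → sum 31
Total = 37 + 31 = 68.
Check digit = (10 − (68 mod 10)) mod 10 = 2.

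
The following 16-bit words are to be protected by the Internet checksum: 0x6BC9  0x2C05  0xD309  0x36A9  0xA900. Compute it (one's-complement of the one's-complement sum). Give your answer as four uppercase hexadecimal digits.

B57D

One's-complement addition (fold any carry out of bit 15 back into bit 0):
  0x6BC9 + 0x2C05 = 0x097CE
  0x97CE + 0xD309 = 0x16AD7 → wrap carry → 0x6AD8
  0x6AD8 + 0x36A9 = 0x0A181
  0xA181 + 0xA900 = 0x14A81 → wrap carry → 0x4A82
One's-complement sum = 0x4A82.
Checksum = ~0x4A82 & 0xFFFF = 0xB57D.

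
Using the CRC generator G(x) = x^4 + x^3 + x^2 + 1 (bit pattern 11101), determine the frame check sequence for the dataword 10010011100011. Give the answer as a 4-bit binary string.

Append 4 zeros: 100100111000110000. Divide by 11101 (XOR where the leading bit is 1):
  pos 0: 10010 XOR 11101 = 01111
  pos 1: 11110 XOR 11101 = 00011
  pos 4: 11111 XOR 11101 = 00010
  pos 7: 10000 XOR 11101 = 01101
  pos 8: 11011 XOR 11101 = 00110
  pos 10: 11010 XOR 11101 = 00111
  pos 12: 11100 XOR 11101 = 00001
Remainder (last 4 bits) = 0010. This is the CRC / FCS.

0010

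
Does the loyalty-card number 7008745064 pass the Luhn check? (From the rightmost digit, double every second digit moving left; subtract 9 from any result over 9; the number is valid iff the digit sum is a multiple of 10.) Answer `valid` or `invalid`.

From the right, keep odd positions and double even positions (subtract 9 from any doubled value over 9):
  doubled (positions 2,4,...): 3 1 5 0 5 → sum 14
  kept (positions 1,3,...): 4 0 4 8 0 → sum 16
Total = 30.
30 mod 10 = 0, so the number is valid.

valid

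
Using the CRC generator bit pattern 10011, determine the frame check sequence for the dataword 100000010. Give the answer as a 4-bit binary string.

1001

Append 4 zeros: 1000000100000. Divide by 10011 (XOR where the leading bit is 1):
  pos 0: 10000 XOR 10011 = 00011
  pos 3: 11001 XOR 10011 = 01010
  pos 4: 10100 XOR 10011 = 00111
  pos 6: 11100 XOR 10011 = 01111
  pos 7: 11110 XOR 10011 = 01101
  pos 8: 11010 XOR 10011 = 01001
Remainder (last 4 bits) = 1001. This is the CRC / FCS.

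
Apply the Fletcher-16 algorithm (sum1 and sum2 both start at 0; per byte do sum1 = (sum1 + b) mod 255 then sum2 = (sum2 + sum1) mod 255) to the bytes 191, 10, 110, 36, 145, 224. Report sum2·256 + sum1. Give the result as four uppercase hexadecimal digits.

DACE

Running sums (mod 255):
  after byte 0 (191): sum1=191, sum2=191
  after byte 1 (10): sum1=201, sum2=137
  after byte 2 (110): sum1=56, sum2=193
  after byte 3 (36): sum1=92, sum2=30
  after byte 4 (145): sum1=237, sum2=12
  after byte 5 (224): sum1=206, sum2=218
Checksum = sum2·256 + sum1 = 218·256 + 206 = 56014 = 0xDACE.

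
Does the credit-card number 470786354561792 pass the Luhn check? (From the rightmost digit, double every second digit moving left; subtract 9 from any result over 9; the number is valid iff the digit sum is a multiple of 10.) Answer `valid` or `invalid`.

From the right, keep odd positions and double even positions (subtract 9 from any doubled value over 9):
  doubled (positions 2,4,...): 9 2 1 1 3 5 5 → sum 26
  kept (positions 1,3,...): 2 7 6 4 3 8 0 4 → sum 34
Total = 60.
60 mod 10 = 0, so the number is valid.

valid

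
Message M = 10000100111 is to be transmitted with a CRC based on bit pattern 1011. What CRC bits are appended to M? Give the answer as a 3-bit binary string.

101

Append 3 zeros: 10000100111000. Divide by 1011 (XOR where the leading bit is 1):
  pos 0: 1000 XOR 1011 = 0011
  pos 2: 1101 XOR 1011 = 0110
  pos 3: 1100 XOR 1011 = 0111
  pos 4: 1110 XOR 1011 = 0101
  pos 5: 1011 XOR 1011 = 0000
  pos 9: 1100 XOR 1011 = 0111
  pos 10: 1110 XOR 1011 = 0101
Remainder (last 3 bits) = 101. This is the CRC / FCS.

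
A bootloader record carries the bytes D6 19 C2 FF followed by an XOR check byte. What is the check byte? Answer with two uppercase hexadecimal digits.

F2

XOR the bytes together:
  start with 0xD6
  0xD6 ⊕ 0x19 = 0xCF
  0xCF ⊕ 0xC2 = 0x0D
  0x0D ⊕ 0xFF = 0xF2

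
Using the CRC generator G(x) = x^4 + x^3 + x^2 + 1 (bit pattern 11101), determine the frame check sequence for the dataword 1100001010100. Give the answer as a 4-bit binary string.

0010

Append 4 zeros: 11000010101000000. Divide by 11101 (XOR where the leading bit is 1):
  pos 0: 11000 XOR 11101 = 00101
  pos 2: 10101 XOR 11101 = 01000
  pos 3: 10000 XOR 11101 = 01101
  pos 4: 11011 XOR 11101 = 00110
  pos 6: 11001 XOR 11101 = 00100
  pos 8: 10000 XOR 11101 = 01101
  pos 9: 11010 XOR 11101 = 00111
  pos 11: 11100 XOR 11101 = 00001
Remainder (last 4 bits) = 0010. This is the CRC / FCS.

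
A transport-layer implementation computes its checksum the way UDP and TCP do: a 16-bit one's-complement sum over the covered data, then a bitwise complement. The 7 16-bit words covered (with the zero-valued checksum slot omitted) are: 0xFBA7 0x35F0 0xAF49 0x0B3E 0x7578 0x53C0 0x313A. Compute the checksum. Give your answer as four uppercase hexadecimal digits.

196D

One's-complement addition (fold any carry out of bit 15 back into bit 0):
  0xFBA7 + 0x35F0 = 0x13197 → wrap carry → 0x3198
  0x3198 + 0xAF49 = 0x0E0E1
  0xE0E1 + 0x0B3E = 0x0EC1F
  0xEC1F + 0x7578 = 0x16197 → wrap carry → 0x6198
  0x6198 + 0x53C0 = 0x0B558
  0xB558 + 0x313A = 0x0E692
One's-complement sum = 0xE692.
Checksum = ~0xE692 & 0xFFFF = 0x196D.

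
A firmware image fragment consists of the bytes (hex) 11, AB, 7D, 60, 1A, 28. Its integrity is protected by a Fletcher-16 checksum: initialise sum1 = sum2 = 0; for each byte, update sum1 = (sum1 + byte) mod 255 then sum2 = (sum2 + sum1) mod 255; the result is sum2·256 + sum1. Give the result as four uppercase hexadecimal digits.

34DC

Running sums (mod 255):
  after byte 0 (11): sum1=17, sum2=17
  after byte 1 (AB): sum1=188, sum2=205
  after byte 2 (7D): sum1=58, sum2=8
  after byte 3 (60): sum1=154, sum2=162
  after byte 4 (1A): sum1=180, sum2=87
  after byte 5 (28): sum1=220, sum2=52
Checksum = sum2·256 + sum1 = 52·256 + 220 = 13532 = 0x34DC.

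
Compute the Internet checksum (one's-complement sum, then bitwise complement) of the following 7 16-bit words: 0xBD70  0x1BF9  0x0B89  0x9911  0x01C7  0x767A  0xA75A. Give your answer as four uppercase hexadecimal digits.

One's-complement addition (fold any carry out of bit 15 back into bit 0):
  0xBD70 + 0x1BF9 = 0x0D969
  0xD969 + 0x0B89 = 0x0E4F2
  0xE4F2 + 0x9911 = 0x17E03 → wrap carry → 0x7E04
  0x7E04 + 0x01C7 = 0x07FCB
  0x7FCB + 0x767A = 0x0F645
  0xF645 + 0xA75A = 0x19D9F → wrap carry → 0x9DA0
One's-complement sum = 0x9DA0.
Checksum = ~0x9DA0 & 0xFFFF = 0x625F.

625F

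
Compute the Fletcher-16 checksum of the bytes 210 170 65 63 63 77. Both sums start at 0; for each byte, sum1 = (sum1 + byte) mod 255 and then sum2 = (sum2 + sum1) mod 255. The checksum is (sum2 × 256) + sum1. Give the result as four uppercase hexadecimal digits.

D48A

Running sums (mod 255):
  after byte 0 (210): sum1=210, sum2=210
  after byte 1 (170): sum1=125, sum2=80
  after byte 2 (65): sum1=190, sum2=15
  after byte 3 (63): sum1=253, sum2=13
  after byte 4 (63): sum1=61, sum2=74
  after byte 5 (77): sum1=138, sum2=212
Checksum = sum2·256 + sum1 = 212·256 + 138 = 54410 = 0xD48A.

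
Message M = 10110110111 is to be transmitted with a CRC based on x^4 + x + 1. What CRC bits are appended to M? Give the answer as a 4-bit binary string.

1110

Append 4 zeros: 101101101110000. Divide by 10011 (XOR where the leading bit is 1):
  pos 0: 10110 XOR 10011 = 00101
  pos 2: 10111 XOR 10011 = 00100
  pos 4: 10001 XOR 10011 = 00010
  pos 7: 10110 XOR 10011 = 00101
  pos 9: 10100 XOR 10011 = 00111
Remainder (last 4 bits) = 1110. This is the CRC / FCS.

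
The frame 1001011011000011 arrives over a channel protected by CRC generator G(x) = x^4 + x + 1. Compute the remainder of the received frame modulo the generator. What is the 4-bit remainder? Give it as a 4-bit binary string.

0111

Modulo-2 division of 1001011011000011 by 10011:
  pos 0: 10010 XOR 10011 = 00001
  pos 4: 11101 XOR 10011 = 01110
  pos 5: 11101 XOR 10011 = 01110
  pos 6: 11100 XOR 10011 = 01111
  pos 7: 11110 XOR 10011 = 01101
  pos 8: 11010 XOR 10011 = 01001
  pos 9: 10010 XOR 10011 = 00001
Remainder = 0111 (nonzero — an error is detected).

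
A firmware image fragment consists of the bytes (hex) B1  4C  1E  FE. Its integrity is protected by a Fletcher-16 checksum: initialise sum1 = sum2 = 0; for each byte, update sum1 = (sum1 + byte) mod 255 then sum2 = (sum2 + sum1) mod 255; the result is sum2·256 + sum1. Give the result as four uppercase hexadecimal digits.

Running sums (mod 255):
  after byte 0 (B1): sum1=177, sum2=177
  after byte 1 (4C): sum1=253, sum2=175
  after byte 2 (1E): sum1=28, sum2=203
  after byte 3 (FE): sum1=27, sum2=230
Checksum = sum2·256 + sum1 = 230·256 + 27 = 58907 = 0xE61B.

E61B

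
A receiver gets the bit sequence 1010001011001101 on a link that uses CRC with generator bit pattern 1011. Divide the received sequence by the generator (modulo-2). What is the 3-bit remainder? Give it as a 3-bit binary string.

001

Modulo-2 division of 1010001011001101 by 1011:
  pos 0: 1010 XOR 1011 = 0001
  pos 3: 1001 XOR 1011 = 0010
  pos 5: 1001 XOR 1011 = 0010
  pos 7: 1010 XOR 1011 = 0001
  pos 10: 1011 XOR 1011 = 0000
Remainder = 001 (nonzero — an error is detected).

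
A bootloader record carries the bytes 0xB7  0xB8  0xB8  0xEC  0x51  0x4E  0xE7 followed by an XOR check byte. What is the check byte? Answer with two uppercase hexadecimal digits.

A3

XOR the bytes together:
  start with 0xB7
  0xB7 ⊕ 0xB8 = 0x0F
  0x0F ⊕ 0xB8 = 0xB7
  0xB7 ⊕ 0xEC = 0x5B
  0x5B ⊕ 0x51 = 0x0A
  0x0A ⊕ 0x4E = 0x44
  0x44 ⊕ 0xE7 = 0xA3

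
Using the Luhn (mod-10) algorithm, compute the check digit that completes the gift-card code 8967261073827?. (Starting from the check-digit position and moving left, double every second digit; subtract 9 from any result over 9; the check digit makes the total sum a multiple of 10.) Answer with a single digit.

0

Partial digits right→left: 7 2 8 3 7 0 1 6 2 7 6 9 8
Double every second digit counting from the check-digit position (so the 1st, 3rd, 5th, ... of the partial from the right).
  doubled (with −9 where >9): 5 7 5 2 4 3 7 → sum 33
  kept as-is: 2 3 0 6 7 9 → sum 27
Total = 33 + 27 = 60.
Check digit = (10 − (60 mod 10)) mod 10 = 0.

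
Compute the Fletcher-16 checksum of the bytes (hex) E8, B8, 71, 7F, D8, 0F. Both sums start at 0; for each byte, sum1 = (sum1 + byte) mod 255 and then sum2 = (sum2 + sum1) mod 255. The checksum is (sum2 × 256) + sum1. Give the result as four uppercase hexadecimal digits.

167A

Running sums (mod 255):
  after byte 0 (E8): sum1=232, sum2=232
  after byte 1 (B8): sum1=161, sum2=138
  after byte 2 (71): sum1=19, sum2=157
  after byte 3 (7F): sum1=146, sum2=48
  after byte 4 (D8): sum1=107, sum2=155
  after byte 5 (0F): sum1=122, sum2=22
Checksum = sum2·256 + sum1 = 22·256 + 122 = 5754 = 0x167A.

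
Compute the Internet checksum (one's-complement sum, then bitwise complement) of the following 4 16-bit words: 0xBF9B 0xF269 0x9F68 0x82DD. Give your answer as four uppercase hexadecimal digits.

One's-complement addition (fold any carry out of bit 15 back into bit 0):
  0xBF9B + 0xF269 = 0x1B204 → wrap carry → 0xB205
  0xB205 + 0x9F68 = 0x1516D → wrap carry → 0x516E
  0x516E + 0x82DD = 0x0D44B
One's-complement sum = 0xD44B.
Checksum = ~0xD44B & 0xFFFF = 0x2BB4.

2BB4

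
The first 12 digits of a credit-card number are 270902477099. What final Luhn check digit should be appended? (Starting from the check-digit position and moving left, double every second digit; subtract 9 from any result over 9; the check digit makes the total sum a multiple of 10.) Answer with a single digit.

Partial digits right→left: 9 9 0 7 7 4 2 0 9 0 7 2
Double every second digit counting from the check-digit position (so the 1st, 3rd, 5th, ... of the partial from the right).
  doubled (with −9 where >9): 9 0 5 4 9 5 → sum 32
  kept as-is: 9 7 4 0 0 2 → sum 22
Total = 32 + 22 = 54.
Check digit = (10 − (54 mod 10)) mod 10 = 6.

6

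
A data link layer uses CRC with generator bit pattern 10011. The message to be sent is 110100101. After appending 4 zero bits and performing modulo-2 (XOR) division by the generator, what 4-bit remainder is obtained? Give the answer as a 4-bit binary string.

0100

Append 4 zeros: 1101001010000. Divide by 10011 (XOR where the leading bit is 1):
  pos 0: 11010 XOR 10011 = 01001
  pos 1: 10010 XOR 10011 = 00001
  pos 5: 11010 XOR 10011 = 01001
  pos 6: 10010 XOR 10011 = 00001
Remainder (last 4 bits) = 0100. This is the CRC / FCS.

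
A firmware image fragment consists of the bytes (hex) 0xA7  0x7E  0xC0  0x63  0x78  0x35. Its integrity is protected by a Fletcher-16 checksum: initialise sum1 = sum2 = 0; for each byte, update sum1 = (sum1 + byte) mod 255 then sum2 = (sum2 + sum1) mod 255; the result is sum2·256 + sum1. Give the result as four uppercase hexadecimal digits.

Running sums (mod 255):
  after byte 0 (0xA7): sum1=167, sum2=167
  after byte 1 (0x7E): sum1=38, sum2=205
  after byte 2 (0xC0): sum1=230, sum2=180
  after byte 3 (0x63): sum1=74, sum2=254
  after byte 4 (0x78): sum1=194, sum2=193
  after byte 5 (0x35): sum1=247, sum2=185
Checksum = sum2·256 + sum1 = 185·256 + 247 = 47607 = 0xB9F7.

B9F7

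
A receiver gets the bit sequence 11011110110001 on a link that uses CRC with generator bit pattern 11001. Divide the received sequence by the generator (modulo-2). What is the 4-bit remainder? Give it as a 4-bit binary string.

0000

Modulo-2 division of 11011110110001 by 11001:
  pos 0: 11011 XOR 11001 = 00010
  pos 3: 10110 XOR 11001 = 01111
  pos 4: 11111 XOR 11001 = 00110
  pos 6: 11010 XOR 11001 = 00011
  pos 9: 11001 XOR 11001 = 00000
Remainder = 0000 (zero — the frame passes the CRC check).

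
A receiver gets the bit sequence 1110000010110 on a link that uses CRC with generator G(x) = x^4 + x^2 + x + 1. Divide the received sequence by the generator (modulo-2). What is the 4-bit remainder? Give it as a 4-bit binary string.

0000

Modulo-2 division of 1110000010110 by 10111:
  pos 0: 11100 XOR 10111 = 01011
  pos 1: 10110 XOR 10111 = 00001
  pos 5: 10010 XOR 10111 = 00101
  pos 7: 10111 XOR 10111 = 00000
Remainder = 0000 (zero — the frame passes the CRC check).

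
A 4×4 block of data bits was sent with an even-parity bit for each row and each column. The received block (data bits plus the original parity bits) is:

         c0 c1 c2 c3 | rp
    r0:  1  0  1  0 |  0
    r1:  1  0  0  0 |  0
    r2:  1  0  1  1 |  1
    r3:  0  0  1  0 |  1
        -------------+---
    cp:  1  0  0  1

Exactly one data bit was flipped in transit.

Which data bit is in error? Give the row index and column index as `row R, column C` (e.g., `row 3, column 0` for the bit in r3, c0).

Recompute each row's even parity and compare to rp:
  r0: data parity 0, sent rp 0 → ok
  r1: data parity 1, sent rp 0 → mismatch
  r2: data parity 1, sent rp 1 → ok
  r3: data parity 1, sent rp 1 → ok
Recompute each column's even parity and compare to cp:
  c0: data parity 1, sent cp 1 → ok
  c1: data parity 0, sent cp 0 → ok
  c2: data parity 1, sent cp 0 → mismatch
  c3: data parity 1, sent cp 1 → ok
Exactly one row (r1) and one column (c2) fail → the flipped bit is at their intersection.

row 1, column 2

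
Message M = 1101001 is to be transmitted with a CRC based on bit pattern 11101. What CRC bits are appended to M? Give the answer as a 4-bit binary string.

Append 4 zeros: 11010010000. Divide by 11101 (XOR where the leading bit is 1):
  pos 0: 11010 XOR 11101 = 00111
  pos 2: 11101 XOR 11101 = 00000
Remainder (last 4 bits) = 0000. This is the CRC / FCS.

0000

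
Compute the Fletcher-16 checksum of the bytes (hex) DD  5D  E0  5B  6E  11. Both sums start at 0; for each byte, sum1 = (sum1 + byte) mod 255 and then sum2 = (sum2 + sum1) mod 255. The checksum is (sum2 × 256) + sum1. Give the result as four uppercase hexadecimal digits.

89F6

Running sums (mod 255):
  after byte 0 (DD): sum1=221, sum2=221
  after byte 1 (5D): sum1=59, sum2=25
  after byte 2 (E0): sum1=28, sum2=53
  after byte 3 (5B): sum1=119, sum2=172
  after byte 4 (6E): sum1=229, sum2=146
  after byte 5 (11): sum1=246, sum2=137
Checksum = sum2·256 + sum1 = 137·256 + 246 = 35318 = 0x89F6.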